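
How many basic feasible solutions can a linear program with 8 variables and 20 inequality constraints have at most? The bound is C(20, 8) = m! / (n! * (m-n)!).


Each vertex corresponds to some choice of n active constraints out of m, so the number of vertices is at most C(m, n) = m! / (n!(m-n)!).
m = 20, n = 8
Numerator: 20 * 19 * 18 * 17 * 16 * 15 * 14 * 13
Denominator: 8! = 40320
C(20, 8) = 125970


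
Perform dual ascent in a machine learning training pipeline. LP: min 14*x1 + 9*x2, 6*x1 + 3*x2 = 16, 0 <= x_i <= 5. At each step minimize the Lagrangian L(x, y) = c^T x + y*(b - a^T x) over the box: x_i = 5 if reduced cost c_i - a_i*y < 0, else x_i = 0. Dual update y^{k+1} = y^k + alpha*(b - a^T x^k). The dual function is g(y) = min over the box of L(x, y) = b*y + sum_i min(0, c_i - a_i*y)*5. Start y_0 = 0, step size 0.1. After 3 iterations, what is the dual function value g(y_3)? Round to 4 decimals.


Dual ascent for LP: min 14*x1 + 9*x2, 6*x1 + 3*x2 = 16, 0 <= x_i <= 5
Step 1: y^k = 0.0, reduced costs: (14.0, 9.0)
  x^k = (0.0, 0.0), subgradient = b - a^T x = 16.0
  y^{k+1} = 0.0 + 0.1*16.0 = 1.6
Step 2: y^k = 1.6, reduced costs: (4.4, 4.2)
  x^k = (0.0, 0.0), subgradient = b - a^T x = 16.0
  y^{k+1} = 1.6 + 0.1*16.0 = 3.2
Step 3: y^k = 3.2, reduced costs: (-5.2, -0.6)
  x^k = (5.0, 5.0), subgradient = b - a^T x = -29.0
  y^{k+1} = 3.2 + 0.1*-29.0 = 0.3
Dual objective at y_3 = 0.3: reduced costs (12.2, 8.1), box minimizer x = (0.0, 0.0)
g(y_3) = b*y + (c1 - a1*y)*x1 + (c2 - a2*y)*x2 = 16*0.3 + 12.2*0.0 + 8.1*0.0 = 4.8 + 0.0 + 0.0 = 4.8


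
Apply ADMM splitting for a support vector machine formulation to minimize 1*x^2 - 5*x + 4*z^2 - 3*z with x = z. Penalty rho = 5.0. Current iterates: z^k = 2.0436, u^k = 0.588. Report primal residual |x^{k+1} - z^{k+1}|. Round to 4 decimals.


ADMM iteration with rho = 5.0, z^k = 2.0436, u^k = 0.588
Step 1: x-update.
Minimize 1*x^2 - 5*x + (5.0/2)*(x - 2.0436 + 0.588)^2
FOC: (2*1 + 5.0)*x = 5 + 5.0*(2.0436 - 0.588)
x^{k+1} = 1.754
Step 2: z-update.
Minimize 4*z^2 - 3*z + (5.0/2)*(1.754 - z + 0.588)^2
FOC: (2*4 + 5.0)*z = 3 + 5.0*(1.754 + 0.588)
z^{k+1} = 1.1315
Step 3: u-update.
u^{k+1} = 0.588 + 1.754 - 1.1315 = 1.2105
Step 4: Primal residual = |1.754 - 1.1315| = 0.6225


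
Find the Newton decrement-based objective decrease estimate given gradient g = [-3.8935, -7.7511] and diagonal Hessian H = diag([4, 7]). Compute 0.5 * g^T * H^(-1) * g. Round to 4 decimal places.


Step 1: H is diagonal, so H^(-1) * g = [-0.9734, -1.1073].
Step 2: g^T H^(-1) g = sum_i g_i^2 / H_ii
  = (-3.8935)^2/4 + (-7.7511)^2/7
  = 3.7898 + 8.5828 = 12.3726
Step 3: Objective decrease = 0.5 * g^T H^(-1) g = 6.1863


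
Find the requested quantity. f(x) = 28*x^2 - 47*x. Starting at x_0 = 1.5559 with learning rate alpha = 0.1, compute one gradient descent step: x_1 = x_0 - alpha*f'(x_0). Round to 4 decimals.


We compute the gradient at x_0 and apply the update.
f'(x) = 56*x - 47
f'(1.5559) = 56*1.5559 - 47 = 40.1304
x_1 = 1.5559 - 0.1*40.1304 = -2.4571


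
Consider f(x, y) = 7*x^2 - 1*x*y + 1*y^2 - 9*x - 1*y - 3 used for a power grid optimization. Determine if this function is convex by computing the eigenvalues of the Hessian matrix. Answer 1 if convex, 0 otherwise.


The Hessian of f(x,y) = 7*x^2 - 1*x*y + 1*y^2 - 9*x - 1*y - 3 is:
H = [[14, -1], [-1, 2]]
Trace = 14 + 2 = 16
Determinant = 14*2 - (-1)^2 = 27
Discriminant = (16)^2 - 4*27 = 148.0
Eigenvalues: lambda_1 = 1.9172, lambda_2 = 14.0828
The function is convex.

1


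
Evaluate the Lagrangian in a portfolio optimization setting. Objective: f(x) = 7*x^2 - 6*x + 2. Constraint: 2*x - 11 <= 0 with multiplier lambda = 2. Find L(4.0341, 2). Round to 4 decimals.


Step 1: Evaluate f(x).
f(4.0341) = 7*4.0341^2 - 6*4.0341 + 2 = 91.7131
Step 2: Evaluate g(x).
g(4.0341) = 2*4.0341 - 11 = -2.9318
Step 3: Compute Lagrangian.
L = 91.7131 + 2*-2.9318 = 85.8495


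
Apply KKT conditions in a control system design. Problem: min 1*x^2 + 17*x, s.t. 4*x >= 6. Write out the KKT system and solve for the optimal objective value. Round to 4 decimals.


Step 1: Try lambda = 0 (constraint inactive).
x_unc = -17/(2*1) = -8.5
Check: 4*-8.5 = -34.0 < 6 -- violated!
Step 2: Constraint must be active: 4*x = 6
x* = 6/4 = 1.5
lambda = (2*1*1.5 + 17)/4 = 5.0
Step 3: Compute optimal value.
f(x*) = 1*1.5^2 + 17*1.5 = 27.75


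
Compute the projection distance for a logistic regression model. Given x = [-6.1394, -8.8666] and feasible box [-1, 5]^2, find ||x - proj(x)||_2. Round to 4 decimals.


Project each component onto [-1, 5].
clip(-6.1394) = -1.0, clip(-8.8666) = -1.0
Projection = [-1.0, -1.0]
Squared diffs: [26.4134, 61.8834]
Distance = sqrt(88.2968) = 9.3966


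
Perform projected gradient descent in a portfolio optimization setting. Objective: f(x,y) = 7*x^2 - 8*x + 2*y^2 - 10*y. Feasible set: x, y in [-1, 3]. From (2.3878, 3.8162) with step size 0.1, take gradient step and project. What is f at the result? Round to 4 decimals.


Step 1: Compute gradient at (2.3878, 3.8162).
grad_x = 2*7*2.3878 - 8 = 25.4292
grad_y = 2*2*3.8162 - 10 = 5.2648
Step 2: Gradient step.
x_raw = 2.3878 - 0.1*25.4292 = -0.1551
y_raw = 3.8162 - 0.1*5.2648 = 3.2897
Step 3: Project onto [-1, 3].
x_proj = clip(-0.1551) = -0.1551
y_proj = clip(3.2897) = 3.0
Step 4: Evaluate f.
f(-0.1551, 3.0) = -10.5906


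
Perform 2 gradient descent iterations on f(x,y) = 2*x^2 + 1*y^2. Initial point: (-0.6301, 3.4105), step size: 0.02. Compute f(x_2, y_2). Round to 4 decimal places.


Gradient descent on f(x,y) = 2*x^2 + 1*y^2.
Starting point: (-0.6301, 3.4105), alpha = 0.02
Step 1: grad_x = 2*2*-0.6301 = -2.5204, grad_y = 2*1*3.4105 = 6.821
  x_1 = -0.6301 - 0.02*-2.5204 = -0.5797
  y_1 = 3.4105 - 0.02*6.821 = 3.2741
Step 2: grad_x = 2*2*-0.5797 = -2.3188, grad_y = 2*1*3.2741 = 6.5482
  x_2 = -0.5797 - 0.02*-2.3188 = -0.5333
  y_2 = 3.2741 - 0.02*6.5482 = 3.1431
f(-0.5333, 3.1431) = 2*(-0.5333)^2 + 1*3.1431^2 = 10.448


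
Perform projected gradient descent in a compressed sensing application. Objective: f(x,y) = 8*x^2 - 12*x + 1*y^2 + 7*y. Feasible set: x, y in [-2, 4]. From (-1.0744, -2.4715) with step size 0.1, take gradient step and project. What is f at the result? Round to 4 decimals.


Step 1: Compute gradient at (-1.0744, -2.4715).
grad_x = 2*8*-1.0744 - 12 = -29.1904
grad_y = 2*1*-2.4715 + 7 = 2.057
Step 2: Gradient step.
x_raw = -1.0744 - 0.1*-29.1904 = 1.8446
y_raw = -2.4715 - 0.1*2.057 = -2.6772
Step 3: Project onto [-2, 4].
x_proj = clip(1.8446) = 1.8446
y_proj = clip(-2.6772) = -2.0
Step 4: Evaluate f.
f(1.8446, -2.0) = -4.9141


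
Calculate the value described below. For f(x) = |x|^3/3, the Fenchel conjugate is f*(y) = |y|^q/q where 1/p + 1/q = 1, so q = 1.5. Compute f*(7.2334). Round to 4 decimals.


The conjugate exponent q satisfies 1/p + 1/q = 1.
p = 3, so q = 3/(3 - 1) = 1.5
|y|^q = 7.2334^1.5 = 19.4542
f*(7.2334) = 19.4542 / 1.5 = 12.9695


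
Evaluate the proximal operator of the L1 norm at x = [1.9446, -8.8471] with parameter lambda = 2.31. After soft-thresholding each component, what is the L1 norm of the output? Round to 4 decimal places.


Soft-thresholding with lambda = 2.31:
prox(1.9446) = sign(1.9446)*max(|1.9446| - 2.31, 0) = 0.0
prox(-8.8471) = sign(-8.8471)*max(|-8.8471| - 2.31, 0) = -6.5371
prox(x) = [0.0, -6.5371]
||prox(x)||_1 = 0.0 + 6.5371 = 6.5371


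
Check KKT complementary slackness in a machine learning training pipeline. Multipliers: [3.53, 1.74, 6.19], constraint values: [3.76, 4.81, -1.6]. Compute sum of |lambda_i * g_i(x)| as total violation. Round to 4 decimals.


KKT complementary slackness check:
lambda_1 * g_1 = 3.53 * 3.76 = 13.2728
lambda_2 * g_2 = 1.74 * 4.81 = 8.3694
lambda_3 * g_3 = 6.19 * -1.6 = -9.904
Total violation = 13.2728 + 8.3694 + 9.904 = 31.5462


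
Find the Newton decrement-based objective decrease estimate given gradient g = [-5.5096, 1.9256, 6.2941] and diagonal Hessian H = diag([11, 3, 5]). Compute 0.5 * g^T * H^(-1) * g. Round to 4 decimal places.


Step 1: H is diagonal, so H^(-1) * g = [-0.5009, 0.6419, 1.2588].
Step 2: g^T H^(-1) g = sum_i g_i^2 / H_ii
  = (-5.5096)^2/11 + (1.9256)^2/3 + (6.2941)^2/5
  = 2.7596 + 1.236 + 7.9231 = 11.9187
Step 3: Objective decrease = 0.5 * g^T H^(-1) g = 5.9594


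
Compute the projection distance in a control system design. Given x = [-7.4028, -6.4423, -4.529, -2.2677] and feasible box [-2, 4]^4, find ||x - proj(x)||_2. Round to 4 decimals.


Project each component onto [-2, 4].
clip(-7.4028) = -2.0, clip(-6.4423) = -2.0, clip(-4.529) = -2.0, clip(-2.2677) = -2.0
Projection = [-2.0, -2.0, -2.0, -2.0]
Squared diffs: [29.1902, 19.734, 6.3958, 0.0717]
Distance = sqrt(55.3917) = 7.4426


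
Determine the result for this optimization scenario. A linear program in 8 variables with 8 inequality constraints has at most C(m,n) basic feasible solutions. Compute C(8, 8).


Each vertex corresponds to some choice of n active constraints out of m, so the number of vertices is at most C(m, n) = m! / (n!(m-n)!).
m = 8, n = 8
Numerator: 8 * 7 * 6 * 5 * 4 * 3 * 2 * 1
Denominator: 8! = 40320
C(8, 8) = 1


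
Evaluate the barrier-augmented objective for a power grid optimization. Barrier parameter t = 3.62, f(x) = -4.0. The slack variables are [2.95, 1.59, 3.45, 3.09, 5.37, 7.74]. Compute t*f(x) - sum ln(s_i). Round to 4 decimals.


Step 1: Compute log-barrier.
ln values: [1.0818, 0.4637, 1.2384, 1.1282, 1.6808, 2.0464]
phi = -(1.0818 + 0.4637 + 1.2384 + 1.1282 + 1.6808 + 2.0464) = -7.6393
Step 2: Compute augmented objective.
t*f(x) = 3.62*-4.0 = -14.48
Total = -14.48 - 7.6393 = -22.1193


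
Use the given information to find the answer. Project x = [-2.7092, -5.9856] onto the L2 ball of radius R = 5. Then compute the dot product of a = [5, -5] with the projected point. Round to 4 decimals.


Step 1: Compute ||x|| (intermediates to 6 decimals).
||x|| = sqrt((-2.7092)^2 + (-5.9856)^2) = 6.570173
Step 2: Project.
Since ||x|| > R, scale = R/||x|| = 5/6.570173 = 0.761015, proj(x) = scale * x
proj(x) = [-2.061742, -4.555131]
Step 3: Dot product.
a^T * proj(x) = 5*(-2.061742) - 5*(-4.555131) = 12.4669


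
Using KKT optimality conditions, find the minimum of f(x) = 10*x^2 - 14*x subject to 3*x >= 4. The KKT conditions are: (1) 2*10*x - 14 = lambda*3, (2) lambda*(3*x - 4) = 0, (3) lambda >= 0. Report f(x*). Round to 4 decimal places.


Step 1: Try lambda = 0 (constraint inactive).
x_unc = 14/(2*10) = 0.7
Check: 3*0.7 = 2.1 < 4 -- violated!
Step 2: Constraint must be active: 3*x = 4
x* = 4/3 = 1.3333 (rounded; the exact value 4/3 is used below)
lambda = (2*10*(4/3) - 14)/3 = 4.2222
Step 3: Compute optimal value.
f(x*) = 10*(4/3)^2 - 14*(4/3) = -0.8889


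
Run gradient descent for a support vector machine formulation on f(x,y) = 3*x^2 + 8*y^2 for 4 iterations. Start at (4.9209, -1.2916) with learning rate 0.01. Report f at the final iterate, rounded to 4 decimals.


Gradient descent on f(x,y) = 3*x^2 + 8*y^2.
Starting point: (4.9209, -1.2916), alpha = 0.01
Step 1: grad_x = 2*3*4.9209 = 29.5254, grad_y = 2*8*-1.2916 = -20.6656
  x_1 = 4.9209 - 0.01*29.5254 = 4.6256
  y_1 = -1.2916 - 0.01*-20.6656 = -1.0849
Step 2: grad_x = 2*3*4.6256 = 27.7539, grad_y = 2*8*-1.0849 = -17.3591
  x_2 = 4.6256 - 0.01*27.7539 = 4.3481
  y_2 = -1.0849 - 0.01*-17.3591 = -0.9114
Step 3: grad_x = 2*3*4.3481 = 26.0886, grad_y = 2*8*-0.9114 = -14.5816
  x_3 = 4.3481 - 0.01*26.0886 = 4.0872
  y_3 = -0.9114 - 0.01*-14.5816 = -0.7655
Step 4: grad_x = 2*3*4.0872 = 24.5233, grad_y = 2*8*-0.7655 = -12.2486
  x_4 = 4.0872 - 0.01*24.5233 = 3.842
  y_4 = -0.7655 - 0.01*-12.2486 = -0.6431
f(3.842, -0.6431) = 3*3.842^2 + 8*(-0.6431)^2 = 47.5907


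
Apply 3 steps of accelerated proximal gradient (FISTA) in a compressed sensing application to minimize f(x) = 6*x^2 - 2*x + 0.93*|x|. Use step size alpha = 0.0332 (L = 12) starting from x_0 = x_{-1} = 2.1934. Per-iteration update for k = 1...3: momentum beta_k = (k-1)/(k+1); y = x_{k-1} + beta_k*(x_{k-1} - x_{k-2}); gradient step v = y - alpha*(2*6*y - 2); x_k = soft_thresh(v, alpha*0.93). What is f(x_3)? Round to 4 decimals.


FISTA on f(x) = 6*x^2 - 2*x + 0.93*|x|
L = 12, alpha = 0.0332
Iteration 1: beta = 0.0, y = 2.1934 + 0.0*(2.1934 - 2.1934) = 2.1934
  grad(y) = 24.3208, v = y - alpha*grad = 1.3859
  prox(v) = soft_thresh(1.3859, 0.0309) = 1.3551
Iteration 2: beta = 0.3333, y = 1.3551 + 0.3333*(1.3551 - 2.1934) = 1.0756
  grad(y) = 10.9076, v = y - alpha*grad = 0.7135
  prox(v) = soft_thresh(0.7135, 0.0309) = 0.6826
Iteration 3: beta = 0.5, y = 0.6826 + 0.5*(0.6826 - 1.3551) = 0.3464
  grad(y) = 2.1568, v = y - alpha*grad = 0.2748
  prox(v) = soft_thresh(0.2748, 0.0309) = 0.2439
f(x_3) = 6*0.2439^2 - 2*0.2439 + 0.93*|0.2439| = 0.096


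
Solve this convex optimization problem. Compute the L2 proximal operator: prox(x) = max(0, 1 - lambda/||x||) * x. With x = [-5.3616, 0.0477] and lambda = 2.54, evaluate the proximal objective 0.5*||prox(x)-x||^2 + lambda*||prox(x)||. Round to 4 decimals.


Step 1: Compute ||x||.
||x|| = 5.3618
Step 2: Compute scaling factor.
scale = max(0, 1 - 2.54/5.3618) = 0.5263
Step 3: prox(x) = [-2.8217, 0.0251]
||prox(x)|| = 2.8218
Step 4: Proximal objective.
0.5*||prox-x||^2 = 3.2258
lambda*||prox|| = 7.1674
Total = 10.3932


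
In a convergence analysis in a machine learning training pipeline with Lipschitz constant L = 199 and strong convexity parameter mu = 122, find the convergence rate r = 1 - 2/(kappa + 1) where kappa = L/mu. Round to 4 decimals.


Step 1: Compute the condition number.
kappa = L/mu = 199/122 = 1.6311
Step 2: Compute the convergence rate.
r = 1 - 2/(kappa + 1) = 1 - 2*mu/(L + mu) = (L - mu)/(L + mu) = 77/321 = 0.2399


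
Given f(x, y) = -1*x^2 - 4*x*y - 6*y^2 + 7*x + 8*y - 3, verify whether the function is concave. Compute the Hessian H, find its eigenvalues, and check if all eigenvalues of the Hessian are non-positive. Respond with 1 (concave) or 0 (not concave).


The Hessian of f(x,y) = -1*x^2 - 4*x*y - 6*y^2 + 7*x + 8*y - 3 is:
H = [[-2, -4], [-4, -12]]
Trace = -2 - 12 = -14
Determinant = -2*-12 - (-4)^2 = 8
Discriminant = (-14)^2 - 4*8 = 164.0
Eigenvalues: lambda_1 = -13.4031, lambda_2 = -0.5969
The function is concave.

1


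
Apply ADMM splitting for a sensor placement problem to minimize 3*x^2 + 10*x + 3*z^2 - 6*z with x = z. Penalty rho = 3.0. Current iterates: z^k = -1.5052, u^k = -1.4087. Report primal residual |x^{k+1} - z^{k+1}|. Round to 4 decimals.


ADMM iteration with rho = 3.0, z^k = -1.5052, u^k = -1.4087
Step 1: x-update.
Minimize 3*x^2 + 10*x + (3.0/2)*(x + 1.5052 - 1.4087)^2
FOC: (2*3 + 3.0)*x = -10 + 3.0*(-1.5052 + 1.4087)
x^{k+1} = -1.1433
Step 2: z-update.
Minimize 3*z^2 - 6*z + (3.0/2)*(-1.1433 - z - 1.4087)^2
FOC: (2*3 + 3.0)*z = 6 + 3.0*(-1.1433 - 1.4087)
z^{k+1} = -0.184
Step 3: u-update.
u^{k+1} = -1.4087 - 1.1433 + 0.184 = -2.368
Step 4: Primal residual = |-1.1433 + 0.184| = 0.9593


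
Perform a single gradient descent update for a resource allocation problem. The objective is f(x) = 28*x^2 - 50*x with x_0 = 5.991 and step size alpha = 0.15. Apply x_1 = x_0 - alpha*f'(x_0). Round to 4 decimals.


We compute the gradient at x_0 and apply the update.
f'(x) = 56*x - 50
f'(5.991) = 56*5.991 - 50 = 285.496
x_1 = 5.991 - 0.15*285.496 = -36.8334


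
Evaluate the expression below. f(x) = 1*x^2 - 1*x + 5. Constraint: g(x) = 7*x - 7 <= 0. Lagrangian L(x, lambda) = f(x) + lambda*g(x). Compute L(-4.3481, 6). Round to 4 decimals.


Step 1: Evaluate f(x).
f(-4.3481) = 1*(-4.3481)^2 - 1*(-4.3481) + 5 = 28.2541
Step 2: Evaluate g(x).
g(-4.3481) = 7*-4.3481 - 7 = -37.4367
Step 3: Compute Lagrangian.
L = 28.2541 + 6*-37.4367 = -196.3661


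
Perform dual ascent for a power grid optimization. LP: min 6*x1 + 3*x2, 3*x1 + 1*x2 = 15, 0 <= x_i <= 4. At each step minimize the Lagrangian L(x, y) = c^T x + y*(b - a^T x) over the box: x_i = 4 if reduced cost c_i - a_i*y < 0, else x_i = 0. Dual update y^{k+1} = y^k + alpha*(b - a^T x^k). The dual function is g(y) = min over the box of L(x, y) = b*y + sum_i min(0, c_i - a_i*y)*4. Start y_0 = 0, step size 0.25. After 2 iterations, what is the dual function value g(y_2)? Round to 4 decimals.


Dual ascent for LP: min 6*x1 + 3*x2, 3*x1 + 1*x2 = 15, 0 <= x_i <= 4
Step 1: y^k = 0.0, reduced costs: (6.0, 3.0)
  x^k = (0.0, 0.0), subgradient = b - a^T x = 15.0
  y^{k+1} = 0.0 + 0.25*15.0 = 3.75
Step 2: y^k = 3.75, reduced costs: (-5.25, -0.75)
  x^k = (4.0, 4.0), subgradient = b - a^T x = -1.0
  y^{k+1} = 3.75 + 0.25*-1.0 = 3.5
Dual objective at y_2 = 3.5: reduced costs (-4.5, -0.5), box minimizer x = (4.0, 4.0)
g(y_2) = b*y + (c1 - a1*y)*x1 + (c2 - a2*y)*x2 = 15*3.5 + (-4.5)*4.0 + (-0.5)*4.0 = 52.5 - 18.0 - 2.0 = 32.5


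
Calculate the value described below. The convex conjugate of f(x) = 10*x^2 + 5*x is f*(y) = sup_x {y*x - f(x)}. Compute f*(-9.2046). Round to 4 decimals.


f*(y) = sup_x {y*x - a*x^2 - b*x} = sup_x {(y-b)*x - a*x^2}
FOC: (y - b) - 2a*x = 0 => x* = (y - b)/(2a)
x* = (-9.2046 - 5)/(2*10) = -0.7102
f*(-9.2046) = (y-b)^2/(4a) = (-9.2046 - 5)^2/(4*10)
= 201.7707/40 = 5.0443


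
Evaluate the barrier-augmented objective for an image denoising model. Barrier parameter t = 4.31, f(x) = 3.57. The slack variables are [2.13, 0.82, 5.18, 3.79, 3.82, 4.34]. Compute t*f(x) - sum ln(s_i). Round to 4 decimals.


Step 1: Compute log-barrier.
ln values: [0.7561, -0.1985, 1.6448, 1.3324, 1.3403, 1.4679]
phi = -(0.7561 - 0.1985 + 1.6448 + 1.3324 + 1.3403 + 1.4679) = -6.343
Step 2: Compute augmented objective.
t*f(x) = 4.31*3.57 = 15.3867
Total = 15.3867 - 6.343 = 9.0437


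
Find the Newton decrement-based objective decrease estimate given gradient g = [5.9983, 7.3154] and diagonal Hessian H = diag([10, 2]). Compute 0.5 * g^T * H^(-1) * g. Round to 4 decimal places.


Step 1: H is diagonal, so H^(-1) * g = [0.5998, 3.6577].
Step 2: g^T H^(-1) g = sum_i g_i^2 / H_ii
  = (5.9983)^2/10 + (7.3154)^2/2
  = 3.598 + 26.7575 = 30.3555
Step 3: Objective decrease = 0.5 * g^T H^(-1) g = 15.1777


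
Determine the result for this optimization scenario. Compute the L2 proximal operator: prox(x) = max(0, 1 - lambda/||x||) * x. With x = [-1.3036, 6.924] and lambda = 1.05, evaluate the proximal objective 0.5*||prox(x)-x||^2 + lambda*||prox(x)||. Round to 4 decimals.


Step 1: Compute ||x||.
||x|| = 7.0456
Step 2: Compute scaling factor.
scale = max(0, 1 - 1.05/7.0456) = 0.851
Step 3: prox(x) = [-1.1093, 5.8921]
||prox(x)|| = 5.9956
Step 4: Proximal objective.
0.5*||prox-x||^2 = 0.5513
lambda*||prox|| = 6.2954
Total = 6.8467


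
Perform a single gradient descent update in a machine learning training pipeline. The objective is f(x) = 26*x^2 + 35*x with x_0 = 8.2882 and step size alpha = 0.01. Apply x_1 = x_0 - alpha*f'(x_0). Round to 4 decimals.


We compute the gradient at x_0 and apply the update.
f'(x) = 52*x + 35
f'(8.2882) = 52*8.2882 + 35 = 465.9864
x_1 = 8.2882 - 0.01*465.9864 = 3.6283


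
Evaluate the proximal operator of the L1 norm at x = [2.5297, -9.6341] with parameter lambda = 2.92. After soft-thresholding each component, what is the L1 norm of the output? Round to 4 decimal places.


Soft-thresholding with lambda = 2.92:
prox(2.5297) = sign(2.5297)*max(|2.5297| - 2.92, 0) = 0.0
prox(-9.6341) = sign(-9.6341)*max(|-9.6341| - 2.92, 0) = -6.7141
prox(x) = [0.0, -6.7141]
||prox(x)||_1 = 0.0 + 6.7141 = 6.7141


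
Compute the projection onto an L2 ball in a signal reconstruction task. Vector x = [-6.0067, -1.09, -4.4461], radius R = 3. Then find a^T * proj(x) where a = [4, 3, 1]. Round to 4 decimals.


Step 1: Compute ||x|| (intermediates to 6 decimals).
||x|| = sqrt((-6.0067)^2 + (-1.09)^2 + (-4.4461)^2) = 7.552241
Step 2: Project.
Since ||x|| > R, scale = R/||x|| = 3/7.552241 = 0.397233, proj(x) = scale * x
proj(x) = [-2.386059, -0.432984, -1.766138]
Step 3: Dot product.
a^T * proj(x) = 4*(-2.386059) + 3*(-0.432984) + 1*(-1.766138) = -12.6093


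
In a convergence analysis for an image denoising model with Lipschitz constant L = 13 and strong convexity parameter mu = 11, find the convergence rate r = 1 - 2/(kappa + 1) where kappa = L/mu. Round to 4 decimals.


Step 1: Compute the condition number.
kappa = L/mu = 13/11 = 1.1818
Step 2: Compute the convergence rate.
r = 1 - 2/(kappa + 1) = 1 - 2*mu/(L + mu) = (L - mu)/(L + mu) = 2/24 = 0.0833


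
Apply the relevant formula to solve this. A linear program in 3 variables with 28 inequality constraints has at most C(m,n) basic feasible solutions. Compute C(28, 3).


Each vertex corresponds to some choice of n active constraints out of m, so the number of vertices is at most C(m, n) = m! / (n!(m-n)!).
m = 28, n = 3
Numerator: 28 * 27 * 26
Denominator: 3! = 6
C(28, 3) = 3276


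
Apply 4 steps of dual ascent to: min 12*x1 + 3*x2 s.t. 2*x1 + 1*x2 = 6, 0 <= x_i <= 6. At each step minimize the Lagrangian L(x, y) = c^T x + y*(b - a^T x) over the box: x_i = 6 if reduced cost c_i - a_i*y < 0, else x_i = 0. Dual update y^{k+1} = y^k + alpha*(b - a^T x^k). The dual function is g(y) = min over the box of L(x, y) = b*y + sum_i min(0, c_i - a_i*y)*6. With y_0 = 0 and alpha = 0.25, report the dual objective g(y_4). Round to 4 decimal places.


Dual ascent for LP: min 12*x1 + 3*x2, 2*x1 + 1*x2 = 6, 0 <= x_i <= 6
Step 1: y^k = 0.0, reduced costs: (12.0, 3.0)
  x^k = (0.0, 0.0), subgradient = b - a^T x = 6.0
  y^{k+1} = 0.0 + 0.25*6.0 = 1.5
Step 2: y^k = 1.5, reduced costs: (9.0, 1.5)
  x^k = (0.0, 0.0), subgradient = b - a^T x = 6.0
  y^{k+1} = 1.5 + 0.25*6.0 = 3.0
Step 3: y^k = 3.0, reduced costs: (6.0, 0.0)
  x^k = (0.0, 0.0), subgradient = b - a^T x = 6.0
  y^{k+1} = 3.0 + 0.25*6.0 = 4.5
Step 4: y^k = 4.5, reduced costs: (3.0, -1.5)
  x^k = (0.0, 6.0), subgradient = b - a^T x = 0.0
  y^{k+1} = 4.5 + 0.25*0.0 = 4.5
Dual objective at y_4 = 4.5: reduced costs (3.0, -1.5), box minimizer x = (0.0, 6.0)
g(y_4) = b*y + (c1 - a1*y)*x1 + (c2 - a2*y)*x2 = 6*4.5 + 3.0*0.0 + (-1.5)*6.0 = 27.0 + 0.0 - 9.0 = 18.0


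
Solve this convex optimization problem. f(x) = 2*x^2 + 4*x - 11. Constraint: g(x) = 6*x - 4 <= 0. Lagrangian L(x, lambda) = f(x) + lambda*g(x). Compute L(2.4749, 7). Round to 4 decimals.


Step 1: Evaluate f(x).
f(2.4749) = 2*2.4749^2 + 4*2.4749 - 11 = 11.1499
Step 2: Evaluate g(x).
g(2.4749) = 6*2.4749 - 4 = 10.8494
Step 3: Compute Lagrangian.
L = 11.1499 + 7*10.8494 = 87.0957


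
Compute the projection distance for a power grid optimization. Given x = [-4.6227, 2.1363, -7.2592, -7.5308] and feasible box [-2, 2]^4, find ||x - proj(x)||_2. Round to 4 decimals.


Project each component onto [-2, 2].
clip(-4.6227) = -2.0, clip(2.1363) = 2.0, clip(-7.2592) = -2.0, clip(-7.5308) = -2.0
Projection = [-2.0, 2.0, -2.0, -2.0]
Squared diffs: [6.8786, 0.0186, 27.6592, 30.5897]
Distance = sqrt(65.1461) = 8.0713


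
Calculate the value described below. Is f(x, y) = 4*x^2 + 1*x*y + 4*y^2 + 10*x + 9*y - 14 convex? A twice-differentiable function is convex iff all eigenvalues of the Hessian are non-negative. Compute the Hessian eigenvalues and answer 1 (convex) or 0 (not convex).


The Hessian of f(x,y) = 4*x^2 + 1*x*y + 4*y^2 + 10*x + 9*y - 14 is:
H = [[8, 1], [1, 8]]
Trace = 8 + 8 = 16
Determinant = 8*8 - (1)^2 = 63
Discriminant = (16)^2 - 4*63 = 4.0
Eigenvalues: lambda_1 = 7.0, lambda_2 = 9.0
The function is convex.

1


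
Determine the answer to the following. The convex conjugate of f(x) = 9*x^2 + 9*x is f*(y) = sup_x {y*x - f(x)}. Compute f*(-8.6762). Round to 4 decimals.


f*(y) = sup_x {y*x - a*x^2 - b*x} = sup_x {(y-b)*x - a*x^2}
FOC: (y - b) - 2a*x = 0 => x* = (y - b)/(2a)
x* = (-8.6762 - 9)/(2*9) = -0.982
f*(-8.6762) = (y-b)^2/(4a) = (-8.6762 - 9)^2/(4*9)
= 312.448/36 = 8.6791


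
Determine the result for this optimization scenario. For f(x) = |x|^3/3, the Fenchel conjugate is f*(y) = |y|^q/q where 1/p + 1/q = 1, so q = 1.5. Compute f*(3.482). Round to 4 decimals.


The conjugate exponent q satisfies 1/p + 1/q = 1.
p = 3, so q = 3/(3 - 1) = 1.5
|y|^q = 3.482^1.5 = 6.4975
f*(3.482) = 6.4975 / 1.5 = 4.3316


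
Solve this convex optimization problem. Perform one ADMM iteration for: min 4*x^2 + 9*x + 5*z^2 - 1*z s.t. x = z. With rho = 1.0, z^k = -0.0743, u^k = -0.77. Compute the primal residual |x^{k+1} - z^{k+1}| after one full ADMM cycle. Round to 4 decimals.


ADMM iteration with rho = 1.0, z^k = -0.0743, u^k = -0.77
Step 1: x-update.
Minimize 4*x^2 + 9*x + (1.0/2)*(x + 0.0743 - 0.77)^2
FOC: (2*4 + 1.0)*x = -9 + 1.0*(-0.0743 + 0.77)
x^{k+1} = -0.9227
Step 2: z-update.
Minimize 5*z^2 - 1*z + (1.0/2)*(-0.9227 - z - 0.77)^2
FOC: (2*5 + 1.0)*z = 1 + 1.0*(-0.9227 - 0.77)
z^{k+1} = -0.063
Step 3: u-update.
u^{k+1} = -0.77 - 0.9227 + 0.063 = -1.6297
Step 4: Primal residual = |-0.9227 + 0.063| = 0.8597


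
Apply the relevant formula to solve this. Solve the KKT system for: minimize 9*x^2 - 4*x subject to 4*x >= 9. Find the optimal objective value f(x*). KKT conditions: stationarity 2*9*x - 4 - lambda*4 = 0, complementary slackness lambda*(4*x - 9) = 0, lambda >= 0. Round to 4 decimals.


Step 1: Try lambda = 0 (constraint inactive).
x_unc = 4/(2*9) = 0.2222
Check: 4*0.2222 = 0.8888 < 9 -- violated!
Step 2: Constraint must be active: 4*x = 9
x* = 9/4 = 2.25
lambda = (2*9*2.25 - 4)/4 = 9.125
Step 3: Compute optimal value.
f(x*) = 9*2.25^2 - 4*2.25 = 36.5625


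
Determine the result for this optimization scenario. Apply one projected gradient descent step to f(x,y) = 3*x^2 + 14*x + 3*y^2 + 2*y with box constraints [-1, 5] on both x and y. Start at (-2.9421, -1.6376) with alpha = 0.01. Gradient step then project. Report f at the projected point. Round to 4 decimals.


Step 1: Compute gradient at (-2.9421, -1.6376).
grad_x = 2*3*-2.9421 + 14 = -3.6526
grad_y = 2*3*-1.6376 + 2 = -7.8256
Step 2: Gradient step.
x_raw = -2.9421 - 0.01*-3.6526 = -2.9056
y_raw = -1.6376 - 0.01*-7.8256 = -1.5593
Step 3: Project onto [-1, 5].
x_proj = clip(-2.9056) = -1.0
y_proj = clip(-1.5593) = -1.0
Step 4: Evaluate f.
f(-1.0, -1.0) = -10.0


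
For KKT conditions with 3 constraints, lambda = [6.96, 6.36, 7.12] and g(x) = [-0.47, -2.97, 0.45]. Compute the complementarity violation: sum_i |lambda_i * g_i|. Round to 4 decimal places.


KKT complementary slackness check:
lambda_1 * g_1 = 6.96 * -0.47 = -3.2712
lambda_2 * g_2 = 6.36 * -2.97 = -18.8892
lambda_3 * g_3 = 7.12 * 0.45 = 3.204
Total violation = 3.2712 + 18.8892 + 3.204 = 25.3644


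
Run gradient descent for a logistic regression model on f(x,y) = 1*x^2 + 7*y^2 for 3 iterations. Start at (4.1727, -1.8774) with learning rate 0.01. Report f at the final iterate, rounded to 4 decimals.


Gradient descent on f(x,y) = 1*x^2 + 7*y^2.
Starting point: (4.1727, -1.8774), alpha = 0.01
Step 1: grad_x = 2*1*4.1727 = 8.3454, grad_y = 2*7*-1.8774 = -26.2836
  x_1 = 4.1727 - 0.01*8.3454 = 4.0892
  y_1 = -1.8774 - 0.01*-26.2836 = -1.6146
Step 2: grad_x = 2*1*4.0892 = 8.1785, grad_y = 2*7*-1.6146 = -22.6039
  x_2 = 4.0892 - 0.01*8.1785 = 4.0075
  y_2 = -1.6146 - 0.01*-22.6039 = -1.3885
Step 3: grad_x = 2*1*4.0075 = 8.0149, grad_y = 2*7*-1.3885 = -19.4394
  x_3 = 4.0075 - 0.01*8.0149 = 3.9273
  y_3 = -1.3885 - 0.01*-19.4394 = -1.1941
f(3.9273, -1.1941) = 1*3.9273^2 + 7*(-1.1941)^2 = 25.4054


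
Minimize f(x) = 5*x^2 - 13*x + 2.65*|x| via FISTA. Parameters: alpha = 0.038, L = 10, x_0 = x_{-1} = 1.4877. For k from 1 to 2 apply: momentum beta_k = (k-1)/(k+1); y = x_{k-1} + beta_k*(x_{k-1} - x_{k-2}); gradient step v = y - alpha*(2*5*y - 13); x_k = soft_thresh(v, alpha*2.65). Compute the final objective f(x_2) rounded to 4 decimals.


FISTA on f(x) = 5*x^2 - 13*x + 2.65*|x|
L = 10, alpha = 0.038
Iteration 1: beta = 0.0, y = 1.4877 + 0.0*(1.4877 - 1.4877) = 1.4877
  grad(y) = 1.877, v = y - alpha*grad = 1.4164
  prox(v) = soft_thresh(1.4164, 0.1007) = 1.3157
Iteration 2: beta = 0.3333, y = 1.3157 + 0.3333*(1.3157 - 1.4877) = 1.2583
  grad(y) = -0.4167, v = y - alpha*grad = 1.2742
  prox(v) = soft_thresh(1.2742, 0.1007) = 1.1735
f(x_2) = 5*1.1735^2 - 13*1.1735 + 2.65*|1.1735| = -5.2603


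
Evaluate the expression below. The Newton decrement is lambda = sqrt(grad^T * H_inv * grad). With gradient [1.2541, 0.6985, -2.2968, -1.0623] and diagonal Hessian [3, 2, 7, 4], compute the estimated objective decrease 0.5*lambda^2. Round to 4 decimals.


Step 1: H is diagonal, so H^(-1) * g = [0.418, 0.3493, -0.3281, -0.2656].
Step 2: g^T H^(-1) g = sum_i g_i^2 / H_ii
  = (1.2541)^2/3 + (0.6985)^2/2 + (-2.2968)^2/7 + (-1.0623)^2/4
  = 0.5243 + 0.244 + 0.7536 + 0.2821 = 1.8039
Step 3: Objective decrease = 0.5 * g^T H^(-1) g = 0.902


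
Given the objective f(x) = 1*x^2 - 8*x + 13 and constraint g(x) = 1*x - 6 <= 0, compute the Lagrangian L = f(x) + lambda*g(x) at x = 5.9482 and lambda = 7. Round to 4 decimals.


Step 1: Evaluate f(x).
f(5.9482) = 1*5.9482^2 - 8*5.9482 + 13 = 0.7955
Step 2: Evaluate g(x).
g(5.9482) = 1*5.9482 - 6 = -0.0518
Step 3: Compute Lagrangian.
L = 0.7955 + 7*-0.0518 = 0.4329


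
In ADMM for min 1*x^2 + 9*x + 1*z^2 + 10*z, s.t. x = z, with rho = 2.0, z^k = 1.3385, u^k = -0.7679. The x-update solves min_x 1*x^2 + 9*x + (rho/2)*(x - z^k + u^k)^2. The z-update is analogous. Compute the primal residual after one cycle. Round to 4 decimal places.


ADMM iteration with rho = 2.0, z^k = 1.3385, u^k = -0.7679
Step 1: x-update.
Minimize 1*x^2 + 9*x + (2.0/2)*(x - 1.3385 - 0.7679)^2
FOC: (2*1 + 2.0)*x = -9 + 2.0*(1.3385 + 0.7679)
x^{k+1} = -1.1968
Step 2: z-update.
Minimize 1*z^2 + 10*z + (2.0/2)*(-1.1968 - z - 0.7679)^2
FOC: (2*1 + 2.0)*z = -10 + 2.0*(-1.1968 - 0.7679)
z^{k+1} = -3.4824
Step 3: u-update.
u^{k+1} = -0.7679 - 1.1968 + 3.4824 = 1.5177
Step 4: Primal residual = |-1.1968 + 3.4824| = 2.2856


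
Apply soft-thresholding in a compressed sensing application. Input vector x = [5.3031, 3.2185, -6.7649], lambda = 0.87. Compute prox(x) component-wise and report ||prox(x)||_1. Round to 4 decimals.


Soft-thresholding with lambda = 0.87:
prox(5.3031) = sign(5.3031)*max(|5.3031| - 0.87, 0) = 4.4331
prox(3.2185) = sign(3.2185)*max(|3.2185| - 0.87, 0) = 2.3485
prox(-6.7649) = sign(-6.7649)*max(|-6.7649| - 0.87, 0) = -5.8949
prox(x) = [4.4331, 2.3485, -5.8949]
||prox(x)||_1 = 4.4331 + 2.3485 + 5.8949 = 12.6765


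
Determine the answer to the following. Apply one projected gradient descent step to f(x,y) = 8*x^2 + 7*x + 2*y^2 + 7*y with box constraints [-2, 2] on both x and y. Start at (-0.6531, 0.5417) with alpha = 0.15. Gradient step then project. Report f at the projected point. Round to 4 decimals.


Step 1: Compute gradient at (-0.6531, 0.5417).
grad_x = 2*8*-0.6531 + 7 = -3.4496
grad_y = 2*2*0.5417 + 7 = 9.1668
Step 2: Gradient step.
x_raw = -0.6531 - 0.15*-3.4496 = -0.1357
y_raw = 0.5417 - 0.15*9.1668 = -0.8333
Step 3: Project onto [-2, 2].
x_proj = clip(-0.1357) = -0.1357
y_proj = clip(-0.8333) = -0.8333
Step 4: Evaluate f.
f(-0.1357, -0.8333) = -5.2468


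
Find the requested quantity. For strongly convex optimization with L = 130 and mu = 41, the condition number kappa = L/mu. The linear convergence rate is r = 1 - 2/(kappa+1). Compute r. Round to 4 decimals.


Step 1: Compute the condition number.
kappa = L/mu = 130/41 = 3.1707
Step 2: Compute the convergence rate.
r = 1 - 2/(kappa + 1) = 1 - 2*mu/(L + mu) = (L - mu)/(L + mu) = 89/171 = 0.5205


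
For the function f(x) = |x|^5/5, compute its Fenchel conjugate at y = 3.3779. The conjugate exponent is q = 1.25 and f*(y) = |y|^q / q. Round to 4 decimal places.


The conjugate exponent q satisfies 1/p + 1/q = 1.
p = 5, so q = 5/(5 - 1) = 1.25
|y|^q = 3.3779^1.25 = 4.5794
f*(3.3779) = 4.5794 / 1.25 = 3.6635


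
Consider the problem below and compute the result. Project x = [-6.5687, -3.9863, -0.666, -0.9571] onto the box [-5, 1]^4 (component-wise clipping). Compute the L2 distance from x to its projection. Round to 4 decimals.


Project each component onto [-5, 1].
clip(-6.5687) = -5.0, clip(-3.9863) = -3.9863, clip(-0.666) = -0.666, clip(-0.9571) = -0.9571
Projection = [-5.0, -3.9863, -0.666, -0.9571]
Squared diffs: [2.4608, 0.0, 0.0, 0.0]
Distance = sqrt(2.4608) = 1.5687


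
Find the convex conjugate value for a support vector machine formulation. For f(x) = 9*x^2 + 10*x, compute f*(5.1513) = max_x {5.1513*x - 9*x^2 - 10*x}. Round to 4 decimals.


f*(y) = sup_x {y*x - a*x^2 - b*x} = sup_x {(y-b)*x - a*x^2}
FOC: (y - b) - 2a*x = 0 => x* = (y - b)/(2a)
x* = (5.1513 - 10)/(2*9) = -0.2694
f*(5.1513) = (y-b)^2/(4a) = (5.1513 - 10)^2/(4*9)
= 23.5099/36 = 0.6531


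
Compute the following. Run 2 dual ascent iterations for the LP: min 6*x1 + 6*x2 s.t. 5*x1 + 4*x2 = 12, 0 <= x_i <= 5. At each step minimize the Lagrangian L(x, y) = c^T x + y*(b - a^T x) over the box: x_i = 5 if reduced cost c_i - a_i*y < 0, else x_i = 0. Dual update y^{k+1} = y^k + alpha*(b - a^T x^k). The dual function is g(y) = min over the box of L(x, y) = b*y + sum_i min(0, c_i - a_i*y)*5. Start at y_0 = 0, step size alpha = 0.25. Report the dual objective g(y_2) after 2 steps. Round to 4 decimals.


Dual ascent for LP: min 6*x1 + 6*x2, 5*x1 + 4*x2 = 12, 0 <= x_i <= 5
Step 1: y^k = 0.0, reduced costs: (6.0, 6.0)
  x^k = (0.0, 0.0), subgradient = b - a^T x = 12.0
  y^{k+1} = 0.0 + 0.25*12.0 = 3.0
Step 2: y^k = 3.0, reduced costs: (-9.0, -6.0)
  x^k = (5.0, 5.0), subgradient = b - a^T x = -33.0
  y^{k+1} = 3.0 + 0.25*-33.0 = -5.25
Dual objective at y_2 = -5.25: reduced costs (32.25, 27.0), box minimizer x = (0.0, 0.0)
g(y_2) = b*y + (c1 - a1*y)*x1 + (c2 - a2*y)*x2 = 12*(-5.25) + 32.25*0.0 + 27.0*0.0 = -63.0 + 0.0 + 0.0 = -63.0


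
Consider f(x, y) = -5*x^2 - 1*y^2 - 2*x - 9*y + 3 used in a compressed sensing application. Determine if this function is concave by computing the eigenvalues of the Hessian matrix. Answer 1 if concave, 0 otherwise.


The Hessian of f(x,y) = -5*x^2 - 1*y^2 - 2*x - 9*y + 3 is:
H = [[-10, 0], [0, -2]]
Trace = -10 - 2 = -12
Determinant = -10*-2 - (0)^2 = 20
Discriminant = (-12)^2 - 4*20 = 64.0
Eigenvalues: lambda_1 = -10.0, lambda_2 = -2.0
The function is concave.

1


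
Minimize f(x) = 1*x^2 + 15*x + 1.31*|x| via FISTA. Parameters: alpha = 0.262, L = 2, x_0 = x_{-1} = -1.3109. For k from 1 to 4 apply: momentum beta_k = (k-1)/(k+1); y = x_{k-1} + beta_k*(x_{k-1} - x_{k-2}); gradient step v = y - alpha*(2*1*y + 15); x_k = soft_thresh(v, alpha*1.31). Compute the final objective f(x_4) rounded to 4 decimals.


FISTA on f(x) = 1*x^2 + 15*x + 1.31*|x|
L = 2, alpha = 0.262
Iteration 1: beta = 0.0, y = -1.3109 + 0.0*(-1.3109 + 1.3109) = -1.3109
  grad(y) = 12.3782, v = y - alpha*grad = -4.554
  prox(v) = soft_thresh(-4.554, 0.3432) = -4.2108
Iteration 2: beta = 0.3333, y = -4.2108 + 0.3333*(-4.2108 + 1.3109) = -5.1774
  grad(y) = 4.6452, v = y - alpha*grad = -6.3944
  prox(v) = soft_thresh(-6.3944, 0.3432) = -6.0512
Iteration 3: beta = 0.5, y = -6.0512 + 0.5*(-6.0512 + 4.2108) = -6.9714
  grad(y) = 1.0571, v = y - alpha*grad = -7.2484
  prox(v) = soft_thresh(-7.2484, 0.3432) = -6.9052
Iteration 4: beta = 0.6, y = -6.9052 + 0.6*(-6.9052 + 6.0512) = -7.4176
  grad(y) = 0.1649, v = y - alpha*grad = -7.4608
  prox(v) = soft_thresh(-7.4608, 0.3432) = -7.1175
f(x_4) = 1*(-7.1175)^2 + 15*(-7.1175) + 1.31*|-7.1175| = -46.7797


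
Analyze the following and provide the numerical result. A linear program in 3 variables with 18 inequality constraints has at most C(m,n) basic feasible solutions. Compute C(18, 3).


Each vertex corresponds to some choice of n active constraints out of m, so the number of vertices is at most C(m, n) = m! / (n!(m-n)!).
m = 18, n = 3
Numerator: 18 * 17 * 16
Denominator: 3! = 6
C(18, 3) = 816


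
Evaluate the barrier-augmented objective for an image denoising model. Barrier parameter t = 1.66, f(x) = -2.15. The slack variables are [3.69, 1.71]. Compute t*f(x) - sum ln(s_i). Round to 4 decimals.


Step 1: Compute log-barrier.
ln values: [1.3056, 0.5365]
phi = -(1.3056 + 0.5365) = -1.8421
Step 2: Compute augmented objective.
t*f(x) = 1.66*-2.15 = -3.569
Total = -3.569 - 1.8421 = -5.4111


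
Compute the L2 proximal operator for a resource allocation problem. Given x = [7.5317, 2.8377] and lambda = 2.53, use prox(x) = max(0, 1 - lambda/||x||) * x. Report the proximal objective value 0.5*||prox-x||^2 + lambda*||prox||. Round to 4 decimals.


Step 1: Compute ||x||.
||x|| = 8.0485
Step 2: Compute scaling factor.
scale = max(0, 1 - 2.53/8.0485) = 0.6857
Step 3: prox(x) = [5.1642, 1.9457]
||prox(x)|| = 5.5185
Step 4: Proximal objective.
0.5*||prox-x||^2 = 3.2005
lambda*||prox|| = 13.9618
Total = 17.1624


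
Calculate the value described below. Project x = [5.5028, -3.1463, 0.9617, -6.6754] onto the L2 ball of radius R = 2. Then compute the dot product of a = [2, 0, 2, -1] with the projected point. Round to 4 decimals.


Step 1: Compute ||x|| (intermediates to 6 decimals).
||x|| = sqrt(5.5028^2 + (-3.1463)^2 + 0.9617^2 + (-6.6754)^2) = 9.255584
Step 2: Project.
Since ||x|| > R, scale = R/||x|| = 2/9.255584 = 0.216086, proj(x) = scale * x
proj(x) = [1.189078, -0.679871, 0.20781, -1.44246]
Step 3: Dot product.
a^T * proj(x) = 2*1.189078 + 0*(-0.679871) + 2*0.20781 - 1*(-1.44246) = 4.2362


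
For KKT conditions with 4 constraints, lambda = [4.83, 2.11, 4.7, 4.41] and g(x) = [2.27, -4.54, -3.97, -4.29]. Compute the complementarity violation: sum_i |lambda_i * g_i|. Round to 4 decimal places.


KKT complementary slackness check:
lambda_1 * g_1 = 4.83 * 2.27 = 10.9641
lambda_2 * g_2 = 2.11 * -4.54 = -9.5794
lambda_3 * g_3 = 4.7 * -3.97 = -18.659
lambda_4 * g_4 = 4.41 * -4.29 = -18.9189
Total violation = 10.9641 + 9.5794 + 18.659 + 18.9189 = 58.1214


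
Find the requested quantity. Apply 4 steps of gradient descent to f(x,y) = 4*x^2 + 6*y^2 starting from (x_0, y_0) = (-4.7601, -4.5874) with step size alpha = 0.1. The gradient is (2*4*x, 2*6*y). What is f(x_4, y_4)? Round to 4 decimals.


Gradient descent on f(x,y) = 4*x^2 + 6*y^2.
Starting point: (-4.7601, -4.5874), alpha = 0.1
Step 1: grad_x = 2*4*-4.7601 = -38.0808, grad_y = 2*6*-4.5874 = -55.0488
  x_1 = -4.7601 - 0.1*-38.0808 = -0.952
  y_1 = -4.5874 - 0.1*-55.0488 = 0.9175
Step 2: grad_x = 2*4*-0.952 = -7.6162, grad_y = 2*6*0.9175 = 11.0098
  x_2 = -0.952 - 0.1*-7.6162 = -0.1904
  y_2 = 0.9175 - 0.1*11.0098 = -0.1835
Step 3: grad_x = 2*4*-0.1904 = -1.5232, grad_y = 2*6*-0.1835 = -2.202
  x_3 = -0.1904 - 0.1*-1.5232 = -0.0381
  y_3 = -0.1835 - 0.1*-2.202 = 0.0367
Step 4: grad_x = 2*4*-0.0381 = -0.3046, grad_y = 2*6*0.0367 = 0.4404
  x_4 = -0.0381 - 0.1*-0.3046 = -0.0076
  y_4 = 0.0367 - 0.1*0.4404 = -0.0073
f(-0.0076, -0.0073) = 4*(-0.0076)^2 + 6*(-0.0073)^2 = 0.0006


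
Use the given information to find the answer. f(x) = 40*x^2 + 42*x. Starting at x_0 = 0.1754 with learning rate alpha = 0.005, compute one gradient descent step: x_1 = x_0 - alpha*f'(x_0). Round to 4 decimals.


We compute the gradient at x_0 and apply the update.
f'(x) = 80*x + 42
f'(0.1754) = 80*0.1754 + 42 = 56.032
x_1 = 0.1754 - 0.005*56.032 = -0.1048


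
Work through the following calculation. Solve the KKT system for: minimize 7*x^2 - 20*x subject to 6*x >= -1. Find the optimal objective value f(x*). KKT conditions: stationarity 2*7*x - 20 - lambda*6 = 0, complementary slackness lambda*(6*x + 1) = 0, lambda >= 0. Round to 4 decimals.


Step 1: Try lambda = 0 (constraint inactive).
Stationarity: 2*7*x - 20 = 0
x* = 20/(2*7) = 10/7 = 1.4286 (rounded; the exact value 10/7 is used below)
Check constraint: 6*1.4286 = 8.5716 >= -1 -- satisfied.
Step 2: Compute optimal value.
f(x*) = 7*(10/7)^2 - 20*(10/7) = -14.2857


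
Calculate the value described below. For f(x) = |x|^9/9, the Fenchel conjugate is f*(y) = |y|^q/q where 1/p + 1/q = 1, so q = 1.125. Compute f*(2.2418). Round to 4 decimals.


The conjugate exponent q satisfies 1/p + 1/q = 1.
p = 9, so q = 9/(9 - 1) = 1.125
|y|^q = 2.2418^1.125 = 2.4798
f*(2.2418) = 2.4798 / 1.125 = 2.2043


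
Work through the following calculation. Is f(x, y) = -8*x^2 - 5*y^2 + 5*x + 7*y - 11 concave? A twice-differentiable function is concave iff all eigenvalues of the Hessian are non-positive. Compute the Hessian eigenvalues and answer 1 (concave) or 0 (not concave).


The Hessian of f(x,y) = -8*x^2 - 5*y^2 + 5*x + 7*y - 11 is:
H = [[-16, 0], [0, -10]]
Trace = -16 - 10 = -26
Determinant = -16*-10 - (0)^2 = 160
Discriminant = (-26)^2 - 4*160 = 36.0
Eigenvalues: lambda_1 = -16.0, lambda_2 = -10.0
The function is concave.

1
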